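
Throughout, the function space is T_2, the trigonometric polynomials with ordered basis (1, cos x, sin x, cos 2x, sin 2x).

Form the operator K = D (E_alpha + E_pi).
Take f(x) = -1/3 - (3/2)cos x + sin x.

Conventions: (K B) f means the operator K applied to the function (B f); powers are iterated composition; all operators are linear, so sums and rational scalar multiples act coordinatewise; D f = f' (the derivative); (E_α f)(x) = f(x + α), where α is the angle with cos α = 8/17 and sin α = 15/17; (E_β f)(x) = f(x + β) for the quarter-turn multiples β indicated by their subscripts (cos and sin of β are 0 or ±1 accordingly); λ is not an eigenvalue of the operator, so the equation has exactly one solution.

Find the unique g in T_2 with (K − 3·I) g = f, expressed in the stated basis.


write g with unknown coordinates in the stated basis and equate coefficients in (K − 3·I) g = f
solving from the highest basis element down gives g = 1/9 + (12/29)cos x - (35/174)sin x
check: K g = -(15/58)cos x + (23/58)sin x
so K g − 3·g = -1/3 - (3/2)cos x + sin x = f ✓

the image equals g(x) = 1/9 + (12/29)cos x - (35/174)sin x


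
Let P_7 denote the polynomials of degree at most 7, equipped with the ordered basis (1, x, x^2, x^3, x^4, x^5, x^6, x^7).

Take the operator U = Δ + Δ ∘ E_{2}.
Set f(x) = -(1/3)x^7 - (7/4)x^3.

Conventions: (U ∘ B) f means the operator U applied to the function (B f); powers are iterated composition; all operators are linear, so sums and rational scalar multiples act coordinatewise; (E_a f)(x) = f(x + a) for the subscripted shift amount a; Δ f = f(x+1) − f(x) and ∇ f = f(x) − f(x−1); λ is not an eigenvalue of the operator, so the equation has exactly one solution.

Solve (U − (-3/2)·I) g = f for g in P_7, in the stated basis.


write g with unknown coordinates in the stated basis and equate coefficients in (U − (-3/2)·I) g = f
solving from the highest basis element down gives g = -(2/9)x^7 + (56/27)x^6 + (56/27)x^5 - (2800/81)x^4 - (53767/486)x^3 + (69566/243)x^2 + (643958/729)x - 515420/2187
check: U g = -(28/9)x^6 - (28/9)x^5 + (1400/27)x^4 + (13300/81)x^3 - (34783/81)x^2 - (321979/243)x + 257710/729
so U g − (-3/2)·g = -(1/3)x^7 - (7/4)x^3 = f ✓

g(x) = -(2/9)x^7 + (56/27)x^6 + (56/27)x^5 - (2800/81)x^4 - (53767/486)x^3 + (69566/243)x^2 + (643958/729)x - 515420/2187


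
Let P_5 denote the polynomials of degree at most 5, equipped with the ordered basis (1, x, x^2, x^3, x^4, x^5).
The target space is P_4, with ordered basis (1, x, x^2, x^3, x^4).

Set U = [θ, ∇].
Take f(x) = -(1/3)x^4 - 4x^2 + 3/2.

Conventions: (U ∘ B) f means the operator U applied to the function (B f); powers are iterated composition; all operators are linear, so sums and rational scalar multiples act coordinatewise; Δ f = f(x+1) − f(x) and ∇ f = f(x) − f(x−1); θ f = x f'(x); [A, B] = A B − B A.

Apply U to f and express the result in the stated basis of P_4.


∇ f = -(4/3)x^3 + 2x^2 - (28/3)x + 13/3
θ ∇ f = -4x^3 + 4x^2 - (28/3)x
θ f = -(4/3)x^4 - 8x^2
∇ θ f = -(16/3)x^3 + 8x^2 - (64/3)x + 28/3
[θ, ∇] f = (4/3)x^3 - 4x^2 + 12x - 28/3

the image equals g(x) = (4/3)x^3 - 4x^2 + 12x - 28/3


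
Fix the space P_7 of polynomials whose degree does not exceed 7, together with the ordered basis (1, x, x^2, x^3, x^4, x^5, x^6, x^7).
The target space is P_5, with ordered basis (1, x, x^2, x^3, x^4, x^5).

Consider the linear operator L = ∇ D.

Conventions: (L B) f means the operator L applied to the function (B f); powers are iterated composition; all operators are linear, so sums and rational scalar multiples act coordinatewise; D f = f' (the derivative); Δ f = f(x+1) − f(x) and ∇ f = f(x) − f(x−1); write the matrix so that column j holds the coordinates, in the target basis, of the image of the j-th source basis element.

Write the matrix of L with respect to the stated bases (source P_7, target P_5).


the matrix is [[0, 0, 2, -3, 4, -5, 6, -7]; [0, 0, 0, 6, -12, 20, -30, 42]; [0, 0, 0, 0, 12, -30, 60, -105]; [0, 0, 0, 0, 0, 20, -60, 140]; [0, 0, 0, 0, 0, 0, 30, -105]; [0, 0, 0, 0, 0, 0, 0, 42]] (rows listed top to bottom)

image of 1: 0
image of x: 0
image of x^2: 2
image of x^3: 6x - 3
image of x^4: 12x^2 - 12x + 4
image of x^5: 20x^3 - 30x^2 + 20x - 5
image of x^6: 30x^4 - 60x^3 + 60x^2 - 30x + 6
image of x^7: 42x^5 - 105x^4 + 140x^3 - 105x^2 + 42x - 7
each image's coordinates form column j of the matrix


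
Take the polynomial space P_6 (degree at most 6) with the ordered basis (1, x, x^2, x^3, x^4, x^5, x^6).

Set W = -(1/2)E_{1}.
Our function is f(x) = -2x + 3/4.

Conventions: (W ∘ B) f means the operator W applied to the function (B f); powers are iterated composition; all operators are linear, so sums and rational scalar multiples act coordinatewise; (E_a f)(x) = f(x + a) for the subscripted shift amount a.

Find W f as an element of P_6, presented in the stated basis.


E_{1} f = -2x - 5/4
(-(1/2)E_{1}) f = x + 5/8

the result is g(x) = x + 5/8


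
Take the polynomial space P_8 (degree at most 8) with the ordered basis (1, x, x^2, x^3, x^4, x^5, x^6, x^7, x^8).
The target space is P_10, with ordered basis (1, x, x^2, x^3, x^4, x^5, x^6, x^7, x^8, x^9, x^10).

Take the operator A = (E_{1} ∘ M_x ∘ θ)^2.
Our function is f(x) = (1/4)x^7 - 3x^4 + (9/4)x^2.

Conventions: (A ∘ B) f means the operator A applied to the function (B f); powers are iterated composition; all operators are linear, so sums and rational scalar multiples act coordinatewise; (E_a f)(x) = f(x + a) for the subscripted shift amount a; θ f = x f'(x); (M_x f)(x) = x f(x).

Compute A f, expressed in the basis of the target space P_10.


g(x) = 14x^9 + 224x^8 + 1582x^7 + 6408x^6 + 16256x^5 + (53123/2)x^4 + 27729x^3 + (35359/2)x^2 + 6178x + 886

θ f = (7/4)x^7 - 12x^4 + (9/2)x^2
M_x θ f = (7/4)x^8 - 12x^5 + (9/2)x^3
E_{1} M_x θ f = (7/4)x^8 + 14x^7 + 49x^6 + 86x^5 + (125/2)x^4 - (35/2)x^3 - (115/2)x^2 - (65/2)x - 23/4
θ (E_{1} ∘ M_x ∘ θ) f = 14x^8 + 98x^7 + 294x^6 + 430x^5 + 250x^4 - (105/2)x^3 - 115x^2 - (65/2)x
M_x θ (E_{1} ∘ M_x ∘ θ) f = 14x^9 + 98x^8 + 294x^7 + 430x^6 + 250x^5 - (105/2)x^4 - 115x^3 - (65/2)x^2
E_{1} M_x θ (E_{1} ∘ M_x ∘ θ) f = 14x^9 + 224x^8 + 1582x^7 + 6408x^6 + 16256x^5 + (53123/2)x^4 + 27729x^3 + (35359/2)x^2 + 6178x + 886


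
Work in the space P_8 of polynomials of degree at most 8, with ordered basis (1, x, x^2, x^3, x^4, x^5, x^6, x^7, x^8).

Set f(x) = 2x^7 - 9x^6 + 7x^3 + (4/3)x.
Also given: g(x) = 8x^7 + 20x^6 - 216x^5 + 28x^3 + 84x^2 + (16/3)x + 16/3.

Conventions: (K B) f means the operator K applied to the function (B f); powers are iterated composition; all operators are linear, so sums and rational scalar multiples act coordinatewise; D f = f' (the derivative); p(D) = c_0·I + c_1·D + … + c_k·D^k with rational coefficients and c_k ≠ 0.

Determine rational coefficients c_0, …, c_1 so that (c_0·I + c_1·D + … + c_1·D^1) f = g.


D^0 f = 2x^7 - 9x^6 + 7x^3 + (4/3)x
D^1 f = 14x^6 - 54x^5 + 21x^2 + 4/3
matching coefficients of g against c_0 f + c_1 Df + … from the top degree down determines the c_i
solution: c_0 = 4, c_1 = 4

p(D) = 4·I + 4·D, i.e. c_0 = 4, c_1 = 4


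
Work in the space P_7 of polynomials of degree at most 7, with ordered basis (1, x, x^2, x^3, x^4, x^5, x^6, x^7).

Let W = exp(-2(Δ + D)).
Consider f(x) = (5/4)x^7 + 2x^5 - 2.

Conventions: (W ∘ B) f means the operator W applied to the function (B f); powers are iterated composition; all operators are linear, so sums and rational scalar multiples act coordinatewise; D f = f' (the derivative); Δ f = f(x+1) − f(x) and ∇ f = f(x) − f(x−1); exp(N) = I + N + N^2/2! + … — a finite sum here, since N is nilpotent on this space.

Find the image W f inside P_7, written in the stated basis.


the result is g(x) = (5/4)x^7 - 35x^6 + (739/2)x^5 - (3755/2)x^4 + (9835/2)x^3 - (13545/2)x^2 + (9855/2)x - 3233/2

order-1 term: -35x^6 - (105/2)x^5 - (255/2)x^4 - (255/2)x^3 - (185/2)x^2 - (75/2)x - 13/2
order-2 term: 420x^5 + 1050x^4 + 2245x^3 + 2580x^2 + 1735x + 510
order-3 term: -2800x^4 - 8400x^3 - 15980x^2 - 15570x - 6510
order-4 term: 11200x^3 + 33600x^2 + 50160x + 29160
order-5 term: -26880x^2 - 67200x - 58048
order-6 term: 35840x + 53760
order-7 term: -20480
the series for exp(-2(Δ + D)) f terminates at order 7
exp(-2(Δ + D)) f = (5/4)x^7 - 35x^6 + (739/2)x^5 - (3755/2)x^4 + (9835/2)x^3 - (13545/2)x^2 + (9855/2)x - 3233/2


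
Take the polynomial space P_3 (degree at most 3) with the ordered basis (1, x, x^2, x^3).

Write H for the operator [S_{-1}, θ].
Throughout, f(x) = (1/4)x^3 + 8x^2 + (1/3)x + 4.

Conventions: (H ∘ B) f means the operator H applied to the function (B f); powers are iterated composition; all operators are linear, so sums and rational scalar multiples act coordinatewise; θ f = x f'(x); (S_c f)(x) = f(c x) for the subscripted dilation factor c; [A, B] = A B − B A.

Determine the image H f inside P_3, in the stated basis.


θ f = (3/4)x^3 + 16x^2 + (1/3)x
S_{-1} θ f = -(3/4)x^3 + 16x^2 - (1/3)x
S_{-1} f = -(1/4)x^3 + 8x^2 - (1/3)x + 4
θ S_{-1} f = -(3/4)x^3 + 16x^2 - (1/3)x
[S_{-1}, θ] f = 0

g(x) = 0


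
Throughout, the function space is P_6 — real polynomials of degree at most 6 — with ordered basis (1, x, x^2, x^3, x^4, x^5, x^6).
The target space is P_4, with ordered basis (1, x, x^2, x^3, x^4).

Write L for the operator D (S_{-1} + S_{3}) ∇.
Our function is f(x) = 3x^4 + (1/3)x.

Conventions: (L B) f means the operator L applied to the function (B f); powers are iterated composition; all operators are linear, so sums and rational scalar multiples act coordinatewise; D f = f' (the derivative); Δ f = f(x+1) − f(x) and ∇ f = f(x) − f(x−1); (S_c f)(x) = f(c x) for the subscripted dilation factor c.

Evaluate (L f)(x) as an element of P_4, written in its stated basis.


∇ f = 12x^3 - 18x^2 + 12x - 8/3
S_{-1} ∇ f = -12x^3 - 18x^2 - 12x - 8/3
S_{3} ∇ f = 324x^3 - 162x^2 + 36x - 8/3
(S_{-1} + S_{3}) ∇ f = 312x^3 - 180x^2 + 24x - 16/3
D (S_{-1} + S_{3}) ∇ f = 936x^2 - 360x + 24

g(x) = 936x^2 - 360x + 24


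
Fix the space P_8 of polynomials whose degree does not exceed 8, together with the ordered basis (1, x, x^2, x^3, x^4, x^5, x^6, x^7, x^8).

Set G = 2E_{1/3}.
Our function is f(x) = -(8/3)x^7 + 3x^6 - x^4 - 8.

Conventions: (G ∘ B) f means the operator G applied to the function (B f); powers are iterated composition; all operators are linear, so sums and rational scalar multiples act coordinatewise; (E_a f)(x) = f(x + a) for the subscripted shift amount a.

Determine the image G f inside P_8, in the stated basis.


the image equals g(x) = -(16/3)x^7 - (58/9)x^6 - (4/9)x^5 + (88/81)x^4 - (128/243)x^3 - (166/243)x^2 - (436/2187)x - 105100/6561

E_{1/3} f = -(8/3)x^7 - (29/9)x^6 - (2/9)x^5 + (44/81)x^4 - (64/243)x^3 - (83/243)x^2 - (218/2187)x - 52550/6561
(2E_{1/3}) f = -(16/3)x^7 - (58/9)x^6 - (4/9)x^5 + (88/81)x^4 - (128/243)x^3 - (166/243)x^2 - (436/2187)x - 105100/6561


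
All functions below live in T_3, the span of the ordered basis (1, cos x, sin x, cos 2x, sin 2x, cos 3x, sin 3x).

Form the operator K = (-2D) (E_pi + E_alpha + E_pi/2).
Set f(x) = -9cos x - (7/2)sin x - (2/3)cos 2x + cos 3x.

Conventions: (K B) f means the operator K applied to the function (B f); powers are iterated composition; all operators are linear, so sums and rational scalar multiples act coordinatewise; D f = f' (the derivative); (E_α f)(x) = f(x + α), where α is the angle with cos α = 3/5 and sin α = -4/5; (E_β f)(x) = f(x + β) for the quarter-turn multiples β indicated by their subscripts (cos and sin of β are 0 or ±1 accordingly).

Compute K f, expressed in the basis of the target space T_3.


E_pi f = 9cos x + (7/2)sin x - (2/3)cos 2x - cos 3x
E_alpha f = -(13/5)cos x - (93/10)sin x + (14/75)cos 2x - (16/25)sin 2x - (117/125)cos 3x + (44/125)sin 3x
E_pi/2 f = -(7/2)cos x + 9sin x + (2/3)cos 2x + sin 3x
(E_pi + E_alpha + E_pi/2) f = (29/10)cos x + (16/5)sin x + (14/75)cos 2x - (16/25)sin 2x - (242/125)cos 3x + (169/125)sin 3x
D (E_pi + E_alpha + E_pi/2) f = (16/5)cos x - (29/10)sin x - (32/25)cos 2x - (28/75)sin 2x + (507/125)cos 3x + (726/125)sin 3x
(-2D) (E_pi + E_alpha + E_pi/2) f = -(32/5)cos x + (29/5)sin x + (64/25)cos 2x + (56/75)sin 2x - (1014/125)cos 3x - (1452/125)sin 3x

g(x) = -(32/5)cos x + (29/5)sin x + (64/25)cos 2x + (56/75)sin 2x - (1014/125)cos 3x - (1452/125)sin 3x


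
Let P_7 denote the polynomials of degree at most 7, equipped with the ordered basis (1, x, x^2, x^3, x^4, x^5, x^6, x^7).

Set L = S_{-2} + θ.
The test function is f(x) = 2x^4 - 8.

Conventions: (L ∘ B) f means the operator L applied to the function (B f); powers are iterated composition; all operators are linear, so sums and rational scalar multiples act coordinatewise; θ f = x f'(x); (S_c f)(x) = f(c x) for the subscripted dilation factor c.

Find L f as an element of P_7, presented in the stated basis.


S_{-2} f = 32x^4 - 8
θ f = 8x^4
(S_{-2} + θ) f = 40x^4 - 8

g(x) = 40x^4 - 8


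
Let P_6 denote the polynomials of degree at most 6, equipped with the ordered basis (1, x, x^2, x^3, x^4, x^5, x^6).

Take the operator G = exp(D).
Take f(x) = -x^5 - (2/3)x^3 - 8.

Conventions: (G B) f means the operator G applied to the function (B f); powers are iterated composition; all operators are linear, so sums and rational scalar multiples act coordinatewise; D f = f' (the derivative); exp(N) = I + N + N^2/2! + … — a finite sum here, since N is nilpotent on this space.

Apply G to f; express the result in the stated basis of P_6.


the result is g(x) = -x^5 - 5x^4 - (32/3)x^3 - 12x^2 - 7x - 29/3

order-1 term: -5x^4 - 2x^2
order-2 term: -10x^3 - 2x
order-3 term: -10x^2 - 2/3
order-4 term: -5x
order-5 term: -1
the series for exp(D) f terminates at order 5
exp(D) f = -x^5 - 5x^4 - (32/3)x^3 - 12x^2 - 7x - 29/3


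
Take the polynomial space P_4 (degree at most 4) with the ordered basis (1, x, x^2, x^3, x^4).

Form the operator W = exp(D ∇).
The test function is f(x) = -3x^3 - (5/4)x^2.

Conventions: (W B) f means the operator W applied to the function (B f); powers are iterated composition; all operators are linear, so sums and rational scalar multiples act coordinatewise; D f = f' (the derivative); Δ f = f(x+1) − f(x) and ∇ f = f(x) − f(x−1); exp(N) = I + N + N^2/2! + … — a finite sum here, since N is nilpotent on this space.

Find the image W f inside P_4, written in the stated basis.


g(x) = -3x^3 - (5/4)x^2 - 18x + 13/2

order-1 term: -18x + 13/2
the series for exp(D ∇) f terminates at order 1
exp(D ∇) f = -3x^3 - (5/4)x^2 - 18x + 13/2


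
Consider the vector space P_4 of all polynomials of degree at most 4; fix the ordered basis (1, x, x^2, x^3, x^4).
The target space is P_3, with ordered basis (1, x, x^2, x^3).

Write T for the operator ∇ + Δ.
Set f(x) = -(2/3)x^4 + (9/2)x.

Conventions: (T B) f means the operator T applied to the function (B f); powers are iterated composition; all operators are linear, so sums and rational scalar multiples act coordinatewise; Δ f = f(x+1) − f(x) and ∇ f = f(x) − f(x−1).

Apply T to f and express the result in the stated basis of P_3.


g(x) = -(16/3)x^3 - (16/3)x + 9

∇ f = -(8/3)x^3 + 4x^2 - (8/3)x + 31/6
Δ f = -(8/3)x^3 - 4x^2 - (8/3)x + 23/6
(∇ + Δ) f = -(16/3)x^3 - (16/3)x + 9


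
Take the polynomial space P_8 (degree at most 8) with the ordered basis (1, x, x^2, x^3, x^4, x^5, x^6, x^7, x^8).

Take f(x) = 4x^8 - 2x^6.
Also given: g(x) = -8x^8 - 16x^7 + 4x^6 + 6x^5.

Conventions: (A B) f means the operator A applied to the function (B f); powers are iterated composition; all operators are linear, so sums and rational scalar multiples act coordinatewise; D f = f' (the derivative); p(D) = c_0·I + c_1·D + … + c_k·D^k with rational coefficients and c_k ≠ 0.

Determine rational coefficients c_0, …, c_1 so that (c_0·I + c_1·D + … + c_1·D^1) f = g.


D^0 f = 4x^8 - 2x^6
D^1 f = 32x^7 - 12x^5
matching coefficients of g against c_0 f + c_1 Df + … from the top degree down determines the c_i
solution: c_0 = -2, c_1 = -1/2

c_0 = -2, c_1 = -1/2


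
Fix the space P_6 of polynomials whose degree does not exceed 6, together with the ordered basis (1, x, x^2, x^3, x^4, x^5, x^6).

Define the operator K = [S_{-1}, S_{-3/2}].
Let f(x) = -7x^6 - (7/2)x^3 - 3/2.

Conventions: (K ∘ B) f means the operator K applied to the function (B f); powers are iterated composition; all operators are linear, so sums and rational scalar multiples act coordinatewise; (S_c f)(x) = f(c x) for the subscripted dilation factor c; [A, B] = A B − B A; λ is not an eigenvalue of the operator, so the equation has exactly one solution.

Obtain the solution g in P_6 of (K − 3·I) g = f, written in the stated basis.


write g with unknown coordinates in the stated basis and equate coefficients in (K − 3·I) g = f
solving from the highest basis element down gives g = (7/3)x^6 + (7/6)x^3 + 1/2
check: K g = 0
so K g − 3·g = -7x^6 - (7/2)x^3 - 3/2 = f ✓

g(x) = (7/3)x^6 + (7/6)x^3 + 1/2


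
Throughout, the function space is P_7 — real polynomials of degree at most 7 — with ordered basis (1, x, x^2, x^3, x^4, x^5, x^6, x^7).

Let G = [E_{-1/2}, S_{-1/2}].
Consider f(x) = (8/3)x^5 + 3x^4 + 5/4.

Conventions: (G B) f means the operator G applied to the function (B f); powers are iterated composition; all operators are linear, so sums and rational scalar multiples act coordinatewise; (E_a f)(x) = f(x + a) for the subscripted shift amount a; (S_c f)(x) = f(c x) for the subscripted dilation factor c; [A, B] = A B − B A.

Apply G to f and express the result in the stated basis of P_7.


the image equals g(x) = (5/8)x^4 - (1/2)x^3 + (3/32)x^2 - (29/64)x - 23/256

S_{-1/2} f = -(1/12)x^5 + (3/16)x^4 + 5/4
E_{-1/2} S_{-1/2} f = -(1/12)x^5 + (19/48)x^4 - (7/12)x^3 + (37/96)x^2 - (23/192)x + 971/768
E_{-1/2} f = (8/3)x^5 - (11/3)x^4 + (2/3)x^3 + (7/6)x^2 - (2/3)x + 65/48
S_{-1/2} E_{-1/2} f = -(1/12)x^5 - (11/48)x^4 - (1/12)x^3 + (7/24)x^2 + (1/3)x + 65/48
[E_{-1/2}, S_{-1/2}] f = (5/8)x^4 - (1/2)x^3 + (3/32)x^2 - (29/64)x - 23/256


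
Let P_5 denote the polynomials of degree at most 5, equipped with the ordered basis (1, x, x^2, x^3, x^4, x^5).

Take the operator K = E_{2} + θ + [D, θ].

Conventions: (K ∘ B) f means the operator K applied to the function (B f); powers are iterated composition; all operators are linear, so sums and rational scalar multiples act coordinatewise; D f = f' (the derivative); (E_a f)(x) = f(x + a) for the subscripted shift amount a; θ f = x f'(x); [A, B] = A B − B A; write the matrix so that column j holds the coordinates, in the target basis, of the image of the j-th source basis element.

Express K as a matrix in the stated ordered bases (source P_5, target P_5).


the matrix is [[1, 3, 4, 8, 16, 32]; [0, 2, 6, 12, 32, 80]; [0, 0, 3, 9, 24, 80]; [0, 0, 0, 4, 12, 40]; [0, 0, 0, 0, 5, 15]; [0, 0, 0, 0, 0, 6]] (rows listed top to bottom)

image of 1: 1
image of x: 2x + 3
image of x^2: 3x^2 + 6x + 4
image of x^3: 4x^3 + 9x^2 + 12x + 8
image of x^4: 5x^4 + 12x^3 + 24x^2 + 32x + 16
image of x^5: 6x^5 + 15x^4 + 40x^3 + 80x^2 + 80x + 32
each image's coordinates form column j of the matrix


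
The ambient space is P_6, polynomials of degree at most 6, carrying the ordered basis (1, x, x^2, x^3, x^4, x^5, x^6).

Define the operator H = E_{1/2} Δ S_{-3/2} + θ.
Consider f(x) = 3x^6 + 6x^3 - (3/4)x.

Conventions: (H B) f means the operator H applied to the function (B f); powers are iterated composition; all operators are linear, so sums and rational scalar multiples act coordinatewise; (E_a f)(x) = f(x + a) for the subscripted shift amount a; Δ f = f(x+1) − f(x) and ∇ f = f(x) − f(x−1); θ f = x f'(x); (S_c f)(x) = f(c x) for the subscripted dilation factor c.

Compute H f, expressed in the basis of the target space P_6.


S_{-3/2} f = (2187/64)x^6 - (81/4)x^3 + (9/8)x
Δ S_{-3/2} f = (6561/32)x^5 + (32805/64)x^4 + (10935/16)x^3 + (28917/64)x^2 + (4617/32)x + 963/64
E_{1/2} Δ S_{-3/2} f = (6561/32)x^5 + (32805/32)x^4 + (142155/64)x^3 + (160137/64)x^2 + (731673/512)x + 165897/512
θ f = 18x^6 + 18x^3 - (3/4)x
(E_{1/2} Δ S_{-3/2} + θ) f = 18x^6 + (6561/32)x^5 + (32805/32)x^4 + (143307/64)x^3 + (160137/64)x^2 + (731289/512)x + 165897/512

the image equals g(x) = 18x^6 + (6561/32)x^5 + (32805/32)x^4 + (143307/64)x^3 + (160137/64)x^2 + (731289/512)x + 165897/512


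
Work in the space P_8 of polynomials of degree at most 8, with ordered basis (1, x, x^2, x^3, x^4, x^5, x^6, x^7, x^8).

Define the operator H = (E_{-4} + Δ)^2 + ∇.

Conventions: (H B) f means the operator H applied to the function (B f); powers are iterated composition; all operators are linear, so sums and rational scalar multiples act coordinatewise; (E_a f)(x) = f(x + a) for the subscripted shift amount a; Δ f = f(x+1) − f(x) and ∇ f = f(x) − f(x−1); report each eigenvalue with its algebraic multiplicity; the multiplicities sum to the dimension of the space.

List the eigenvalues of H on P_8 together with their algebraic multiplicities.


image of 1: 1
image of x: x - 5
image of x^2: x^2 - 10x + 51
image of x^3: x^3 - 15x^2 + 153x - 431
image of x^4: x^4 - 20x^3 + 306x^2 - 1724x + 3759
image of x^5: x^5 - 25x^4 + 510x^3 - 4310x^2 + 18795x - 31175
image of x^6: x^6 - 30x^5 + 765x^4 - 8620x^3 + 56385x^2 - 187050x + 255471
image of x^7: x^7 - 35x^6 + 1071x^5 - 15085x^4 + 131565x^3 - 654675x^2 + 1788297x - 2068631
image of x^8: x^8 - 40x^7 + 1428x^6 - 24136x^5 + 263130x^4 - 1745800x^3 + 7153188x^2 - 16549048x + 16659519
the matrix is upper triangular; its diagonal is (1, 1, 1, 1, 1, 1, 1, 1, 1)
for a triangular matrix the eigenvalues are the diagonal entries, with algebraic multiplicity their repetition count

λ = 1 (multiplicity 9)


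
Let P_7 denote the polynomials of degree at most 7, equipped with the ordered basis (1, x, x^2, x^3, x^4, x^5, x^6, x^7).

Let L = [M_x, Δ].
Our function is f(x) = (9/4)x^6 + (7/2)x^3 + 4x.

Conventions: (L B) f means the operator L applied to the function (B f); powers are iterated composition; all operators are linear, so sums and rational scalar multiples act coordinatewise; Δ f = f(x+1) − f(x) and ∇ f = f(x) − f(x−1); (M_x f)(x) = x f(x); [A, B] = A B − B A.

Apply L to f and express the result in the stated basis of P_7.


Δ f = (27/2)x^5 + (135/4)x^4 + 45x^3 + (177/4)x^2 + 24x + 39/4
M_x Δ f = (27/2)x^6 + (135/4)x^5 + 45x^4 + (177/4)x^3 + 24x^2 + (39/4)x
M_x f = (9/4)x^7 + (7/2)x^4 + 4x^2
Δ M_x f = (63/4)x^6 + (189/4)x^5 + (315/4)x^4 + (371/4)x^3 + (273/4)x^2 + (151/4)x + 39/4
[M_x, Δ] f = -(9/4)x^6 - (27/2)x^5 - (135/4)x^4 - (97/2)x^3 - (177/4)x^2 - 28x - 39/4

g(x) = -(9/4)x^6 - (27/2)x^5 - (135/4)x^4 - (97/2)x^3 - (177/4)x^2 - 28x - 39/4


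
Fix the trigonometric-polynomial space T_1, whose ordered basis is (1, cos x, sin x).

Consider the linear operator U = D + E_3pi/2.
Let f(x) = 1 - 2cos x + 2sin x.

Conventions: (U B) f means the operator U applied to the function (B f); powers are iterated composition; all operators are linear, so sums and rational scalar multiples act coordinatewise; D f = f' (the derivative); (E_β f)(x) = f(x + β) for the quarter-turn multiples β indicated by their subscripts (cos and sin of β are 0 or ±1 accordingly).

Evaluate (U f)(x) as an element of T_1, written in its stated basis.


D f = 2cos x + 2sin x
E_3pi/2 f = 1 - 2cos x - 2sin x
(D + E_3pi/2) f = 1

g(x) = 1


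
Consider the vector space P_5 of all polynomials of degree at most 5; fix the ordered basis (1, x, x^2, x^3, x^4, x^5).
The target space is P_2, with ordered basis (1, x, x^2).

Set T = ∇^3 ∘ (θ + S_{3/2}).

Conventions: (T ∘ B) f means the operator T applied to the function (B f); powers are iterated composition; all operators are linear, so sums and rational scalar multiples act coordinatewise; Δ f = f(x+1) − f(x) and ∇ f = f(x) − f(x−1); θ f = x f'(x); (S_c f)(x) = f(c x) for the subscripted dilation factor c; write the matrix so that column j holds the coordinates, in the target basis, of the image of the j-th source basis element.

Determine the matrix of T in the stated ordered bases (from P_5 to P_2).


the matrix is [[0, 0, 0, 153/4, -1305/4, 30225/16]; [0, 0, 0, 0, 435/2, -18135/8]; [0, 0, 0, 0, 0, 6045/8]] (rows listed top to bottom)

image of 1: 0
image of x: 0
image of x^2: 0
image of x^3: 153/4
image of x^4: (435/2)x - 1305/4
image of x^5: (6045/8)x^2 - (18135/8)x + 30225/16
each image's coordinates form column j of the matrix


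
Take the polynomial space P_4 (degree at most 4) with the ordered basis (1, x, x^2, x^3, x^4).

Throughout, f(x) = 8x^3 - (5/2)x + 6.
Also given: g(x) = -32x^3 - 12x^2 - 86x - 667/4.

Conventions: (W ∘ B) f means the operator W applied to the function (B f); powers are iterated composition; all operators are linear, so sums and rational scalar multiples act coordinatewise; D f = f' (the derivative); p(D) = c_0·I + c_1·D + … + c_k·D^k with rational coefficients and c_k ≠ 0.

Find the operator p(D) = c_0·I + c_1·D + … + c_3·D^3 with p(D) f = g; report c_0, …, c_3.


p(D) = -4·I − (1/2)·D − 2·D^2 − 3·D^3, i.e. c_0 = -4, c_1 = -1/2, c_2 = -2, c_3 = -3

D^0 f = 8x^3 - (5/2)x + 6
D^1 f = 24x^2 - 5/2
D^2 f = 48x
D^3 f = 48
matching coefficients of g against c_0 f + c_1 Df + … from the top degree down determines the c_i
solution: c_0 = -4, c_1 = -1/2, c_2 = -2, c_3 = -3


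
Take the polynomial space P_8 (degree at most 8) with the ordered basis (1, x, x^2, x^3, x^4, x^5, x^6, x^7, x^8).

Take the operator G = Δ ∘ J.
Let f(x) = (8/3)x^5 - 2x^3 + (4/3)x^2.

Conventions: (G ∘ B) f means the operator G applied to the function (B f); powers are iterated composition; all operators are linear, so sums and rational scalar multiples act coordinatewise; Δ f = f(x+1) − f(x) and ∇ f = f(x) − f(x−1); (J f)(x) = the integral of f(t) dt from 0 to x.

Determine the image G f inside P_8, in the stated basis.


J f = (4/9)x^6 - (1/2)x^4 + (4/9)x^3
Δ J f = (8/3)x^5 + (20/3)x^4 + (62/9)x^3 + 5x^2 + 2x + 7/18

the result is g(x) = (8/3)x^5 + (20/3)x^4 + (62/9)x^3 + 5x^2 + 2x + 7/18


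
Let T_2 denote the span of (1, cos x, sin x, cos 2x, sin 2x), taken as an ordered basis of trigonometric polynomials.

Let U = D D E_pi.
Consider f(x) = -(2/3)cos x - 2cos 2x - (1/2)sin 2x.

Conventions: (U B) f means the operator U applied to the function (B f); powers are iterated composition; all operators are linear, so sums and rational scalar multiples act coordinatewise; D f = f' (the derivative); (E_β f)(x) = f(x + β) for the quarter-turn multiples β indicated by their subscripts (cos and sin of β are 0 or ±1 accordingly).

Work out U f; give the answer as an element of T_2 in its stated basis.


g(x) = -(2/3)cos x + 8cos 2x + 2sin 2x

E_pi f = (2/3)cos x - 2cos 2x - (1/2)sin 2x
D E_pi f = -(2/3)sin x - cos 2x + 4sin 2x
D D E_pi f = -(2/3)cos x + 8cos 2x + 2sin 2x


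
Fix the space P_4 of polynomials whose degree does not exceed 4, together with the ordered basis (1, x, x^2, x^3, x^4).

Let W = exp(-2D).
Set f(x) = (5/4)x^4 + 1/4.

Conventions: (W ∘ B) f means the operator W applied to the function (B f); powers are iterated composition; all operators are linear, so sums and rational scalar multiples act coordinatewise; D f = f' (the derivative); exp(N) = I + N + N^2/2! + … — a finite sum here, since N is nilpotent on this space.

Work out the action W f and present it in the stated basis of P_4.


the result is g(x) = (5/4)x^4 - 10x^3 + 30x^2 - 40x + 81/4

order-1 term: -10x^3
order-2 term: 30x^2
order-3 term: -40x
order-4 term: 20
the series for exp(-2D) f terminates at order 4
exp(-2D) f = (5/4)x^4 - 10x^3 + 30x^2 - 40x + 81/4


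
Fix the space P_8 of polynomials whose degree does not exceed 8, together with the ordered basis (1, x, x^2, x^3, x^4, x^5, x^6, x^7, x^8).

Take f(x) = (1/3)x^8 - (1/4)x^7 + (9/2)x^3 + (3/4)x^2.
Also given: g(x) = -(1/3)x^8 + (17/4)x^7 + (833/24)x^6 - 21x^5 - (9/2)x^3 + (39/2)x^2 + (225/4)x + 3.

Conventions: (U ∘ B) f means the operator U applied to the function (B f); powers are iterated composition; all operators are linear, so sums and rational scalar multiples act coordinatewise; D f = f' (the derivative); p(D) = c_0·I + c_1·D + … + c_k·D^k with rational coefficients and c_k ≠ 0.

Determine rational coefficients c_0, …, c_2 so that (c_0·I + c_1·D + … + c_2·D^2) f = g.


p(D) = -I + (3/2)·D + 2·D^2, i.e. c_0 = -1, c_1 = 3/2, c_2 = 2

D^0 f = (1/3)x^8 - (1/4)x^7 + (9/2)x^3 + (3/4)x^2
D^1 f = (8/3)x^7 - (7/4)x^6 + (27/2)x^2 + (3/2)x
D^2 f = (56/3)x^6 - (21/2)x^5 + 27x + 3/2
matching coefficients of g against c_0 f + c_1 Df + … from the top degree down determines the c_i
solution: c_0 = -1, c_1 = 3/2, c_2 = 2


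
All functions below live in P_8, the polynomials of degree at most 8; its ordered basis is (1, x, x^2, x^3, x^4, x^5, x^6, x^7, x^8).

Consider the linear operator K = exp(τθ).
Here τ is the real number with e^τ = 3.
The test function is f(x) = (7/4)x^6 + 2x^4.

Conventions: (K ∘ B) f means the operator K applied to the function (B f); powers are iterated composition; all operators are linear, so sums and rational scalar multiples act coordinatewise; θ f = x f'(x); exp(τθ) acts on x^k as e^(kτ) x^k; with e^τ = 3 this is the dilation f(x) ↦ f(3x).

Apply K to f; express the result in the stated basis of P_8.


g(x) = (5103/4)x^6 + 162x^4

exp(τθ) x^k = e^(kτ) x^k; with e^τ = 3 this sends x^k to 3^k x^k
x^4 ↦ 81 x^4
x^6 ↦ 729 x^6
applying this coordinatewise to f: exp(τθ) f = (5103/4)x^6 + 162x^4


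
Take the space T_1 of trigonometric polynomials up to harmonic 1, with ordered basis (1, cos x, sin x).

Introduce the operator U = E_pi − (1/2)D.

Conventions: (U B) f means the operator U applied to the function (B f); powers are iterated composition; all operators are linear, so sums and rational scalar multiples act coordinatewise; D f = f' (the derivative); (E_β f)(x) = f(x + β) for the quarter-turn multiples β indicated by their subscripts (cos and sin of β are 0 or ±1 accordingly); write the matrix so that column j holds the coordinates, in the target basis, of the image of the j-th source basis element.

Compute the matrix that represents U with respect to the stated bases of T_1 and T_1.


image of 1: 1
image of cos x: -cos x + (1/2)sin x
image of sin x: -(1/2)cos x - sin x
each image's coordinates form column j of the matrix

the matrix is [[1, 0, 0]; [0, -1, -1/2]; [0, 1/2, -1]] (rows listed top to bottom)


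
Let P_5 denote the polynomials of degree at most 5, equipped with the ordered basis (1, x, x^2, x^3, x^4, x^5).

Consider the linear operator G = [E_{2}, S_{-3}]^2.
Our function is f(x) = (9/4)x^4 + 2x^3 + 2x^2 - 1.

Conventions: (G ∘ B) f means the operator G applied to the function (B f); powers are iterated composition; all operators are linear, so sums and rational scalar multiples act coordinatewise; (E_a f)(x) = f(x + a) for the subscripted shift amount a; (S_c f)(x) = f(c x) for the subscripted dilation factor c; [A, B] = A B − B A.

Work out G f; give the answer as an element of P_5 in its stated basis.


g(x) = -419904x^2 - 393984x - 369408

S_{-3} f = (729/4)x^4 - 54x^3 + 18x^2 - 1
E_{2} S_{-3} f = (729/4)x^4 + 1404x^3 + 4068x^2 + 5256x + 2555
E_{2} f = (9/4)x^4 + 20x^3 + 68x^2 + 104x + 59
S_{-3} E_{2} f = (729/4)x^4 - 540x^3 + 612x^2 - 312x + 59
[E_{2}, S_{-3}] f = 1944x^3 + 3456x^2 + 5568x + 2496
S_{-3} [E_{2}, S_{-3}] f = -52488x^3 + 31104x^2 - 16704x + 2496
E_{2} S_{-3} [E_{2}, S_{-3}] f = -52488x^3 - 283824x^2 - 522144x - 326400
E_{2} [E_{2}, S_{-3}] f = 1944x^3 + 15120x^2 + 42720x + 43008
S_{-3} E_{2} [E_{2}, S_{-3}] f = -52488x^3 + 136080x^2 - 128160x + 43008
[E_{2}, S_{-3}] [E_{2}, S_{-3}] f = -419904x^2 - 393984x - 369408


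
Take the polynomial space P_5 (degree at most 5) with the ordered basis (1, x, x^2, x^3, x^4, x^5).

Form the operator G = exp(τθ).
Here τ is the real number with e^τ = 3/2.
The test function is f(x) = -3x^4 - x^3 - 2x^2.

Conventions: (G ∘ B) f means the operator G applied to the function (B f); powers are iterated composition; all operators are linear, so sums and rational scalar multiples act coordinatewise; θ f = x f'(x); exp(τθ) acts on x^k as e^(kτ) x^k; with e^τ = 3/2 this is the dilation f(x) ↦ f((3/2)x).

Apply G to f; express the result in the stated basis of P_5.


the result is g(x) = -(243/16)x^4 - (27/8)x^3 - (9/2)x^2

exp(τθ) x^k = e^(kτ) x^k; with e^τ = 3/2 this sends x^k to (3/2)^k x^k
x^2 ↦ 9/4 x^2
x^3 ↦ 27/8 x^3
x^4 ↦ 81/16 x^4
applying this coordinatewise to f: exp(τθ) f = -(243/16)x^4 - (27/8)x^3 - (9/2)x^2


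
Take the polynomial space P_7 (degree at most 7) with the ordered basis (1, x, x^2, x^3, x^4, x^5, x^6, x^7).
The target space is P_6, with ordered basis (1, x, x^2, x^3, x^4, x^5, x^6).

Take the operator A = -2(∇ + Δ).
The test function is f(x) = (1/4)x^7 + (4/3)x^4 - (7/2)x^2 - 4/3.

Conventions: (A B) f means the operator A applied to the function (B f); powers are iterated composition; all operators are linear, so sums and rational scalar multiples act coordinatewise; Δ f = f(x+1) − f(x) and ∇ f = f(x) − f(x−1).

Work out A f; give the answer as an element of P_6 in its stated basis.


g(x) = -7x^6 - 35x^4 - (64/3)x^3 - 21x^2 + (20/3)x - 1

∇ f = (7/4)x^6 - (21/4)x^5 + (35/4)x^4 - (41/12)x^3 - (11/4)x^2 - (41/12)x + 29/12
Δ f = (7/4)x^6 + (21/4)x^5 + (35/4)x^4 + (169/12)x^3 + (53/4)x^2 + (1/12)x - 23/12
(∇ + Δ) f = (7/2)x^6 + (35/2)x^4 + (32/3)x^3 + (21/2)x^2 - (10/3)x + 1/2
(-2(∇ + Δ)) f = -7x^6 - 35x^4 - (64/3)x^3 - 21x^2 + (20/3)x - 1


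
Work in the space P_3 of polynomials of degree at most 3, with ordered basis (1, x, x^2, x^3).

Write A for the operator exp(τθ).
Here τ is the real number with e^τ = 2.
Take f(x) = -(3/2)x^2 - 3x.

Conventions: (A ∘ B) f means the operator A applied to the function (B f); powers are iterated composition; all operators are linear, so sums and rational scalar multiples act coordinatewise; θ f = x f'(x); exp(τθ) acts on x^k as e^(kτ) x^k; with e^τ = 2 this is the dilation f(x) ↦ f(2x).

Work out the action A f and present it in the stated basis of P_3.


exp(τθ) x^k = e^(kτ) x^k; with e^τ = 2 this sends x^k to 2^k x^k
x ↦ 2 x
x^2 ↦ 4 x^2
applying this coordinatewise to f: exp(τθ) f = -6x^2 - 6x

the result is g(x) = -6x^2 - 6x


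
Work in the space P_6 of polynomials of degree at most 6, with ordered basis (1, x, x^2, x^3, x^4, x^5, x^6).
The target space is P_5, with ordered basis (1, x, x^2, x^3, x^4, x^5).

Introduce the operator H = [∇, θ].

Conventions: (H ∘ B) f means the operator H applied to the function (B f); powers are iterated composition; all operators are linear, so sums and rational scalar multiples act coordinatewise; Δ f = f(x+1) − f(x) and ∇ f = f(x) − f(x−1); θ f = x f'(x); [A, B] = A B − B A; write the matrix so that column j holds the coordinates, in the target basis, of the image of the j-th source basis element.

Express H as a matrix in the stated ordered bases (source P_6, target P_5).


the matrix is [[0, 1, -2, 3, -4, 5, -6]; [0, 0, 2, -6, 12, -20, 30]; [0, 0, 0, 3, -12, 30, -60]; [0, 0, 0, 0, 4, -20, 60]; [0, 0, 0, 0, 0, 5, -30]; [0, 0, 0, 0, 0, 0, 6]] (rows listed top to bottom)

image of 1: 0
image of x: 1
image of x^2: 2x - 2
image of x^3: 3x^2 - 6x + 3
image of x^4: 4x^3 - 12x^2 + 12x - 4
image of x^5: 5x^4 - 20x^3 + 30x^2 - 20x + 5
image of x^6: 6x^5 - 30x^4 + 60x^3 - 60x^2 + 30x - 6
each image's coordinates form column j of the matrix


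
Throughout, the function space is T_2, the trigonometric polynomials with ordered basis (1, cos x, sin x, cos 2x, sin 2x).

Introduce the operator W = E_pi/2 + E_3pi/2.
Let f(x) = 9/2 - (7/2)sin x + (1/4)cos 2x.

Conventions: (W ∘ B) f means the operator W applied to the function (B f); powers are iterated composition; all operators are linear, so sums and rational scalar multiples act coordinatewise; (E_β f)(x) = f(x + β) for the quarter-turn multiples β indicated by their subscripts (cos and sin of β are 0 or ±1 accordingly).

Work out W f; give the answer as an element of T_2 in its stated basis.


g(x) = 9 - (1/2)cos 2x

E_pi/2 f = 9/2 - (7/2)cos x - (1/4)cos 2x
E_3pi/2 f = 9/2 + (7/2)cos x - (1/4)cos 2x
(E_pi/2 + E_3pi/2) f = 9 - (1/2)cos 2x


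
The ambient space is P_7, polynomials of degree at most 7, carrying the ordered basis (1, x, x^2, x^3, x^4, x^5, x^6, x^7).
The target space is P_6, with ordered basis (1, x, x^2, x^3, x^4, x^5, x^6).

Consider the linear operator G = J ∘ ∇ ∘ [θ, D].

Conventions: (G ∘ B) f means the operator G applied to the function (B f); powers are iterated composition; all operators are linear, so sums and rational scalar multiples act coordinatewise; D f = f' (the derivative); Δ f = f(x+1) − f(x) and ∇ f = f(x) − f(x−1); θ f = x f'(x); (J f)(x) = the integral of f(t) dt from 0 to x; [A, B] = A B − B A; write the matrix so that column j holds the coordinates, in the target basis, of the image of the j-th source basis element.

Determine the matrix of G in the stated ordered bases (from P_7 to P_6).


the matrix is [[0, 0, 0, 0, 0, 0, 0, 0]; [0, 0, -2, 3, -4, 5, -6, 7]; [0, 0, 0, -3, 6, -10, 15, -21]; [0, 0, 0, 0, -4, 10, -20, 35]; [0, 0, 0, 0, 0, -5, 15, -35]; [0, 0, 0, 0, 0, 0, -6, 21]; [0, 0, 0, 0, 0, 0, 0, -7]] (rows listed top to bottom)

image of 1: 0
image of x: 0
image of x^2: -2x
image of x^3: -3x^2 + 3x
image of x^4: -4x^3 + 6x^2 - 4x
image of x^5: -5x^4 + 10x^3 - 10x^2 + 5x
image of x^6: -6x^5 + 15x^4 - 20x^3 + 15x^2 - 6x
image of x^7: -7x^6 + 21x^5 - 35x^4 + 35x^3 - 21x^2 + 7x
each image's coordinates form column j of the matrix


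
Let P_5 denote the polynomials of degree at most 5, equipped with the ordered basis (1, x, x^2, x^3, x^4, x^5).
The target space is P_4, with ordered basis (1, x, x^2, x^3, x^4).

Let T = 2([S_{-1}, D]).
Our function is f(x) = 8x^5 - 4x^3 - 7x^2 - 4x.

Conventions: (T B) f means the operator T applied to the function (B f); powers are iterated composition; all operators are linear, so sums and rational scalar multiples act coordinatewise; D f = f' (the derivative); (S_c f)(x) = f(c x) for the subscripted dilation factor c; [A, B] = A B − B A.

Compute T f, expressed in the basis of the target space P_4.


the image equals g(x) = 160x^4 - 48x^2 + 56x - 16

D f = 40x^4 - 12x^2 - 14x - 4
S_{-1} D f = 40x^4 - 12x^2 + 14x - 4
S_{-1} f = -8x^5 + 4x^3 - 7x^2 + 4x
D S_{-1} f = -40x^4 + 12x^2 - 14x + 4
[S_{-1}, D] f = 80x^4 - 24x^2 + 28x - 8
(2([S_{-1}, D])) f = 160x^4 - 48x^2 + 56x - 16


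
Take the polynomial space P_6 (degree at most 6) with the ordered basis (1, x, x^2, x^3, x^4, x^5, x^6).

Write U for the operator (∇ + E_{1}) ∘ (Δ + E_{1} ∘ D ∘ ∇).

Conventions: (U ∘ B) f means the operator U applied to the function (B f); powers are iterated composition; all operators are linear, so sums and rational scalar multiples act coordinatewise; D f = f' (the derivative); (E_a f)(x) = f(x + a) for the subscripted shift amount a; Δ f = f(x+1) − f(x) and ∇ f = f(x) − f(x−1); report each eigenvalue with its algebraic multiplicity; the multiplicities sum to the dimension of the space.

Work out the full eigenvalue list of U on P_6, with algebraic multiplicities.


image of 1: 0
image of x: 1
image of x^2: 2x + 7
image of x^3: 3x^2 + 21x + 22
image of x^4: 4x^3 + 42x^2 + 88x + 45
image of x^5: 5x^4 + 70x^3 + 220x^2 + 225x + 116
image of x^6: 6x^5 + 105x^4 + 440x^3 + 675x^2 + 696x + 251
the matrix is upper triangular; its diagonal is (0, 0, 0, 0, 0, 0, 0)
for a triangular matrix the eigenvalues are the diagonal entries, with algebraic multiplicity their repetition count

λ = 0 (multiplicity 7)


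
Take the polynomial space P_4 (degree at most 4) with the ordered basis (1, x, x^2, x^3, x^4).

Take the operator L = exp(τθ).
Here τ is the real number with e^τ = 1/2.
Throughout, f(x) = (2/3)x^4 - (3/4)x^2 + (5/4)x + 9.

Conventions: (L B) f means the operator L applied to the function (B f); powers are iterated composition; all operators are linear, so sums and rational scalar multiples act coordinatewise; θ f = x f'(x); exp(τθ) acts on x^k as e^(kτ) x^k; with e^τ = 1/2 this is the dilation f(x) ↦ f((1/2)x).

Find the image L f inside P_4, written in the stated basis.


the image equals g(x) = (1/24)x^4 - (3/16)x^2 + (5/8)x + 9

exp(τθ) x^k = e^(kτ) x^k; with e^τ = 1/2 this sends x^k to (1/2)^k x^k
x ↦ 1/2 x
x^2 ↦ 1/4 x^2
x^4 ↦ 1/16 x^4
applying this coordinatewise to f: exp(τθ) f = (1/24)x^4 - (3/16)x^2 + (5/8)x + 9
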